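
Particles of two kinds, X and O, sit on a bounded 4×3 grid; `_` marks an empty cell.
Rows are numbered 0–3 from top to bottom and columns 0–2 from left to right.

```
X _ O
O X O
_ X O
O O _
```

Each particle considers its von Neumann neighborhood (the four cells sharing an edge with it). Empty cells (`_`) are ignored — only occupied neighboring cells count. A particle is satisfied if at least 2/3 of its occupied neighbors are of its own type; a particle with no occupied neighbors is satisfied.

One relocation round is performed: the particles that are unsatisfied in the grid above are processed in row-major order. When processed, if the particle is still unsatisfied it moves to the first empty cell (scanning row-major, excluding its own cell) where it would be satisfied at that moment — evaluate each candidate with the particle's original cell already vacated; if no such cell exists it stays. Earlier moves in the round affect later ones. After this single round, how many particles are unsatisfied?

1

Initially unsatisfied (in order): (0,0), (1,0), (1,1), (2,1), (2,2), (3,1).
  (0,0): no empty cell satisfies it; stays.
  (1,0) → (3,2).
  (1,1) → (1,0).
  (2,1): no empty cell satisfies it; stays.
  (2,2): now satisfied by earlier moves; stays.
  (3,1): now satisfied by earlier moves; stays.
Resulting grid:
X _ O
X _ O
_ X O
O O O
Unsatisfied now: (2,1).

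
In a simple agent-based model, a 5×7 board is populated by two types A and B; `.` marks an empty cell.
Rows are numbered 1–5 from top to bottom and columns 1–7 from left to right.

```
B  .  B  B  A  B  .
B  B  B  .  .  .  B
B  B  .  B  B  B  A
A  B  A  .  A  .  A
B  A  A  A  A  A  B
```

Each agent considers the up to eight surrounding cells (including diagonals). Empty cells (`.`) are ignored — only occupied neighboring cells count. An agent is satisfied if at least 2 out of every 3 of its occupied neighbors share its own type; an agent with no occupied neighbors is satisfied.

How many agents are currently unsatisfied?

Row 1: (1,1)B 2/2 satisfied · (1,3)B 3/3 satisfied · (1,4)B 2/3 satisfied · (1,5)A 0/2 not · (1,6)B 1/2 not
Row 2: (2,1)B 4/4 satisfied · (2,2)B 6/6 satisfied · (2,3)B 5/5 satisfied · (2,7)B 2/3 satisfied
Row 3: (3,1)B 4/5 satisfied · (3,2)B 5/7 satisfied · (3,4)B 2/4 not · (3,5)B 2/3 satisfied · (3,6)B 2/5 not · (3,7)A 1/3 not
Row 4: (4,1)A 1/5 not · (4,2)B 3/7 not · (4,3)A 3/6 not · (4,5)A 3/6 not · (4,7)A 2/4 not
Row 5: (5,1)B 1/3 not · (5,2)A 3/5 not · (5,3)A 3/4 satisfied · (5,4)A 4/4 satisfied · (5,5)A 3/3 satisfied · (5,6)A 3/4 satisfied · (5,7)B 0/2 not
Unsatisfied: (1,5), (1,6), (3,4), (3,6), (3,7), (4,1), (4,2), (4,3), (4,5), (4,7), (5,1), (5,2), (5,7) — 13 in total.

13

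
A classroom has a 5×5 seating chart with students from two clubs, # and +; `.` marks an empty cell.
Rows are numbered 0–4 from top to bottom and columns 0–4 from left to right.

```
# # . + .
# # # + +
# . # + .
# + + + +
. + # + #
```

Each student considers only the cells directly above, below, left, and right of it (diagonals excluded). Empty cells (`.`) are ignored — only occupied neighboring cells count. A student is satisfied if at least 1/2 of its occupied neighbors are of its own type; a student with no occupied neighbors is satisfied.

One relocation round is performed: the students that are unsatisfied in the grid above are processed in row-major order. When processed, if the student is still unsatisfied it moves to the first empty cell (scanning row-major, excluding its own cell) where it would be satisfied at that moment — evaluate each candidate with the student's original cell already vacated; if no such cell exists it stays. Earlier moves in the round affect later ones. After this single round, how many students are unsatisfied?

0

Initially unsatisfied (in order): (2,2), (4,2), (4,3), (4,4).
  (2,2) → (0,2).
  (4,2) → (2,1).
  (4,3): now satisfied by earlier moves; stays.
  (4,4) → (2,2).
Resulting grid:
# # # + .
# # # + +
# # # + .
# + + + +
. + . + .
All satisfied now.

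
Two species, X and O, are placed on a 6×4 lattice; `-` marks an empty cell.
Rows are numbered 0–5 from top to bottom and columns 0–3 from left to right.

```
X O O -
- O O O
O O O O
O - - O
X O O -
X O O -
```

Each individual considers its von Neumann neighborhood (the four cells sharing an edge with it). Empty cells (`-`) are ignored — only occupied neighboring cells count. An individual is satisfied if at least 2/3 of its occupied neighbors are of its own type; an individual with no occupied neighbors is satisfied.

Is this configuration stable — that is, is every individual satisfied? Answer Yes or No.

Row 0: (0,0)X 0/1 not · (0,1)O 2/3 satisfied · (0,2)O 2/2 satisfied
Row 1: (1,1)O 3/3 satisfied · (1,2)O 4/4 satisfied · (1,3)O 2/2 satisfied
Row 2: (2,0)O 2/2 satisfied · (2,1)O 3/3 satisfied · (2,2)O 3/3 satisfied · (2,3)O 3/3 satisfied
Row 3: (3,0)O 1/2 not · (3,3)O 1/1 satisfied
Row 4: (4,0)X 1/3 not · (4,1)O 2/3 satisfied · (4,2)O 2/2 satisfied
Row 5: (5,0)X 1/2 not · (5,1)O 2/3 satisfied · (5,2)O 2/2 satisfied
For instance (0,0) has only 0/1 same-type neighbors, below 2/3.

No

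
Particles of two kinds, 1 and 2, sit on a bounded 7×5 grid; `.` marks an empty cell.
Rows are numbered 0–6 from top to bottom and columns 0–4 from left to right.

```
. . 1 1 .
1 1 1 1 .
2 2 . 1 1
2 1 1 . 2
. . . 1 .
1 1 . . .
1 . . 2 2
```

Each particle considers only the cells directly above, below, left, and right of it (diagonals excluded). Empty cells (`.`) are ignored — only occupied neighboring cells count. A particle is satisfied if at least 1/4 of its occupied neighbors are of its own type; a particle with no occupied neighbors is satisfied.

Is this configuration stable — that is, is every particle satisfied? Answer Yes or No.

No

(0,2)1 2/2 satisfied
(0,3)1 2/2 satisfied
(1,0)1 1/2 satisfied
(1,1)1 2/3 satisfied
(1,2)1 3/3 satisfied
(1,3)1 3/3 satisfied
(2,0)2 2/3 satisfied
(2,1)2 1/3 satisfied
(2,3)1 2/2 satisfied
(2,4)1 1/2 satisfied
(3,0)2 1/2 satisfied
(3,1)1 1/3 satisfied
(3,2)1 1/1 satisfied
(3,4)2 0/1 not
(4,3)1 0/0 satisfied
(5,0)1 2/2 satisfied
(5,1)1 1/1 satisfied
(6,0)1 1/1 satisfied
(6,3)2 1/1 satisfied
(6,4)2 1/1 satisfied
For instance (3,4) has only 0/1 same-type neighbors, below 1/4.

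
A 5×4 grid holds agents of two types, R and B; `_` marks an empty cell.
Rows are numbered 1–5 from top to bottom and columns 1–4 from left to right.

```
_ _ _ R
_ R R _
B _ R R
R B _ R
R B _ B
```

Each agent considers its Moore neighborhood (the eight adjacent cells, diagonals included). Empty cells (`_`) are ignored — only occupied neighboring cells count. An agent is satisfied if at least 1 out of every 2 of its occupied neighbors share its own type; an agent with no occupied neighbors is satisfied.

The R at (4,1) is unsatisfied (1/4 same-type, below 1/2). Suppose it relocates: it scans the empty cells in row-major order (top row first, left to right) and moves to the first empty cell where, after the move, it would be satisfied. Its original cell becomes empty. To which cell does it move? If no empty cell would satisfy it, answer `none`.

Vacating (4,1). Empty cells in order:
  (1,1): 1/1 same-type → satisfied — stop here.

(1,1)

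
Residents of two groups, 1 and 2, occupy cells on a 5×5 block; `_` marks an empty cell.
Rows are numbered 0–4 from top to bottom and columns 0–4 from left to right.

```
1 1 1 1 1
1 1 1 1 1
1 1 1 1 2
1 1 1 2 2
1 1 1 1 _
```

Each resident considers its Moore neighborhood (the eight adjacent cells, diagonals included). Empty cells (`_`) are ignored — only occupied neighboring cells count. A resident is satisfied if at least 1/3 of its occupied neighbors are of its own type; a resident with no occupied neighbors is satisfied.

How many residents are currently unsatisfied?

Row 0: (0,0)1 3/3 satisfied · (0,1)1 5/5 satisfied · (0,2)1 5/5 satisfied · (0,3)1 5/5 satisfied · (0,4)1 3/3 satisfied
Row 1: (1,0)1 5/5 satisfied · (1,1)1 8/8 satisfied · (1,2)1 8/8 satisfied · (1,3)1 7/8 satisfied · (1,4)1 4/5 satisfied
Row 2: (2,0)1 5/5 satisfied · (2,1)1 8/8 satisfied · (2,2)1 7/8 satisfied · (2,3)1 5/8 satisfied · (2,4)2 2/5 satisfied
Row 3: (3,0)1 5/5 satisfied · (3,1)1 8/8 satisfied · (3,2)1 7/8 satisfied · (3,3)2 2/7 not · (3,4)2 2/4 satisfied
Row 4: (4,0)1 3/3 satisfied · (4,1)1 5/5 satisfied · (4,2)1 4/5 satisfied · (4,3)1 2/4 satisfied
Unsatisfied: (3,3) — 1 in total.

1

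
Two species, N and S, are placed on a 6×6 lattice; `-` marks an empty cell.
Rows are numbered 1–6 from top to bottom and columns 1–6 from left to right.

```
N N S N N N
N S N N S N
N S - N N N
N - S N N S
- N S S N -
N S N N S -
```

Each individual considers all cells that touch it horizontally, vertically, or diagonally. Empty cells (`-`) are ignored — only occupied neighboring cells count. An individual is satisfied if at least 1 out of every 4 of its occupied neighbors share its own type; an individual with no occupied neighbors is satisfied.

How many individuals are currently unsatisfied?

3

(1,1)N 2/3 satisfied
(1,2)N 3/5 satisfied
(1,3)S 1/5 not
(1,4)N 3/5 satisfied
(1,5)N 4/5 satisfied
(1,6)N 2/3 satisfied
(2,1)N 3/5 satisfied
(2,2)S 2/7 satisfied
(2,3)N 4/7 satisfied
(2,4)N 5/7 satisfied
(2,5)S 0/8 not
(2,6)N 4/5 satisfied
(3,1)N 2/4 satisfied
(3,2)S 2/6 satisfied
(3,4)N 5/7 satisfied
(3,5)N 6/8 satisfied
(3,6)N 3/5 satisfied
(4,1)N 2/3 satisfied
(4,3)S 3/6 satisfied
(4,4)N 4/7 satisfied
(4,5)N 5/7 satisfied
(4,6)S 0/4 not
(5,2)N 3/6 satisfied
(5,3)S 3/7 satisfied
(5,4)S 3/8 satisfied
(5,5)N 3/6 satisfied
(6,1)N 1/2 satisfied
(6,2)S 1/4 satisfied
(6,3)N 2/5 satisfied
(6,4)N 2/5 satisfied
(6,5)S 1/3 satisfied
Unsatisfied: (1,3), (2,5), (4,6) — 3 in total.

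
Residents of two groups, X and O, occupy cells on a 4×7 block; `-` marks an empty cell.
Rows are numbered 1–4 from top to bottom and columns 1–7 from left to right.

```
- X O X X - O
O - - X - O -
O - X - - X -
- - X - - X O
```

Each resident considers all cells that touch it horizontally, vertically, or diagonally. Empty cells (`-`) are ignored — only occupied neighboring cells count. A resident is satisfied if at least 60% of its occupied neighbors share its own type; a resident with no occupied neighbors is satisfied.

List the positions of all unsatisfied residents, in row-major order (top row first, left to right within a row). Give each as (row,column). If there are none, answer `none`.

(1,2)X 0/2 unhappy
(1,3)O 0/3 unhappy
(1,4)X 2/3 ok
(1,5)X 2/3 ok
(1,7)O 1/1 ok
(2,1)O 1/2 unhappy
(2,4)X 3/4 ok
(2,6)O 1/3 unhappy
(3,1)O 1/1 ok
(3,3)X 2/2 ok
(3,6)X 1/3 unhappy
(4,3)X 1/1 ok
(4,6)X 1/2 unhappy
(4,7)O 0/2 unhappy

(1,2), (1,3), (2,1), (2,6), (3,6), (4,6), (4,7)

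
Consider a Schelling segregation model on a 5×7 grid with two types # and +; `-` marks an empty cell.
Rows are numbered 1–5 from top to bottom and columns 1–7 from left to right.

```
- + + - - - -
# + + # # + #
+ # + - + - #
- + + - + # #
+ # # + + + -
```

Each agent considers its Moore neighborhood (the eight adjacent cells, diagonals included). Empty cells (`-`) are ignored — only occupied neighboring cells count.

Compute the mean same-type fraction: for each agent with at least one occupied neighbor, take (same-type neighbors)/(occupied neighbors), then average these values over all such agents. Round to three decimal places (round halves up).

(1,2)+ 3/4
(1,3)+ 3/4
(2,1)# 1/4
(2,2)+ 5/7
(2,3)+ 4/6
(2,4)# 1/5
(2,5)# 1/3
(2,6)+ 1/4
(2,7)# 1/2
(3,1)+ 2/4
(3,2)# 1/7
(3,3)+ 4/6
(3,5)+ 2/5
(3,7)# 3/4
(4,2)+ 4/7
(4,3)+ 3/6
(4,5)+ 4/5
(4,6)# 2/6
(4,7)# 2/3
(5,1)+ 1/2
(5,2)# 1/4
(5,3)# 1/4
(5,4)+ 3/4
(5,5)+ 3/4
(5,6)+ 2/4
Sum over 25 agents: 3/4 + 3/4 + 1/4 + 5/7 + 4/6 + 1/5 + 1/3 + 1/4 + 1/2 + 2/4 + 1/7 + 4/6 + 2/5 + 3/4 + 4/7 + 3/6 + 4/5 + 2/6 + 2/3 + 1/2 + 1/4 + 1/4 + 3/4 + 3/4 + 2/4 = 5353/420; mean = 5353/420 ÷ 25 = 5353/10500 = 0.509809… → 0.510.

0.510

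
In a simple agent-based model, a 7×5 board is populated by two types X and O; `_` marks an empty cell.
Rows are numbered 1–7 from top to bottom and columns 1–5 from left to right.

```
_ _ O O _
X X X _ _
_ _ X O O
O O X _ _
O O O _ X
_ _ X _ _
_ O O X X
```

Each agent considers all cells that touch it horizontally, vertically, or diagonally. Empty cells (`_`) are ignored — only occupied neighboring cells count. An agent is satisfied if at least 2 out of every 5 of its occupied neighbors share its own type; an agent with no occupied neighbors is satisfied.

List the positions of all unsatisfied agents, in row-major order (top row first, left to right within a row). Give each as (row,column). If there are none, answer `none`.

(1,3)O 1/3 not
(1,4)O 1/2 satisfied
(2,1)X 1/1 satisfied
(2,2)X 3/4 satisfied
(2,3)X 2/5 satisfied
(3,3)X 3/5 satisfied
(3,4)O 1/4 not
(3,5)O 1/1 satisfied
(4,1)O 3/3 satisfied
(4,2)O 4/6 satisfied
(4,3)X 1/5 not
(5,1)O 3/3 satisfied
(5,2)O 4/6 satisfied
(5,3)O 2/4 satisfied
(5,5)X 0/0 satisfied
(6,3)X 1/5 not
(7,2)O 1/2 satisfied
(7,3)O 1/3 not
(7,4)X 2/3 satisfied
(7,5)X 1/1 satisfied

(1,3), (3,4), (4,3), (6,3), (7,3)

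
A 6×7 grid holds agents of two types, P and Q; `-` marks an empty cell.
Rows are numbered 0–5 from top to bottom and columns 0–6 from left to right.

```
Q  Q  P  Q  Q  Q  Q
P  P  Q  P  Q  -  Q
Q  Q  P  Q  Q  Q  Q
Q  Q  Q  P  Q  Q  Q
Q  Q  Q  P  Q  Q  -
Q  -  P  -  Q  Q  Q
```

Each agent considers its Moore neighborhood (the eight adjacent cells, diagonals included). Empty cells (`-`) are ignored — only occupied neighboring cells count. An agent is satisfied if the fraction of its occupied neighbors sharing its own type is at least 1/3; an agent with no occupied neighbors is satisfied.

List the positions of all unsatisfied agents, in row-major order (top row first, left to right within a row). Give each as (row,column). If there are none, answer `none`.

(0,0)Q 1/3 satisfied
(0,1)Q 2/5 satisfied
(0,2)P 2/5 satisfied
(0,3)Q 3/5 satisfied
(0,4)Q 3/4 satisfied
(0,5)Q 4/4 satisfied
(0,6)Q 2/2 satisfied
(1,0)P 1/5 not
(1,1)P 3/8 satisfied
(1,2)Q 4/8 satisfied
(1,3)P 2/8 not
(1,4)Q 6/7 satisfied
(1,6)Q 4/4 satisfied
(2,0)Q 3/5 satisfied
(2,1)Q 5/8 satisfied
(2,2)P 3/8 satisfied
(2,3)Q 5/8 satisfied
(2,4)Q 5/7 satisfied
(2,5)Q 7/7 satisfied
(2,6)Q 4/4 satisfied
(3,0)Q 5/5 satisfied
(3,1)Q 7/8 satisfied
(3,2)Q 5/8 satisfied
(3,3)P 2/8 not
(3,4)Q 6/8 satisfied
(3,5)Q 7/7 satisfied
(3,6)Q 4/4 satisfied
(4,0)Q 4/4 satisfied
(4,1)Q 6/7 satisfied
(4,2)Q 3/6 satisfied
(4,3)P 2/7 not
(4,4)Q 5/7 satisfied
(4,5)Q 7/7 satisfied
(5,0)Q 2/2 satisfied
(5,2)P 1/3 satisfied
(5,4)Q 3/4 satisfied
(5,5)Q 4/4 satisfied
(5,6)Q 2/2 satisfied

(1,0), (1,3), (3,3), (4,3)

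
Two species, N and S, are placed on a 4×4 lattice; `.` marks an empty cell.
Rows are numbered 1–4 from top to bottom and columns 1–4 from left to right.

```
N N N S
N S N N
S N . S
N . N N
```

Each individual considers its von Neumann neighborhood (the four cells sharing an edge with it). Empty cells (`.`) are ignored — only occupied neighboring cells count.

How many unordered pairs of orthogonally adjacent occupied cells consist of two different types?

Scan each occupied cell's neighbors to the right and below so each pair is counted once.
Row 1: N(1,1)–N(1,2)= N(1,1)–N(2,1)= N(1,2)–N(1,3)= N(1,2)–S(2,2)≠ N(1,3)–S(1,4)≠ N(1,3)–N(2,3)= S(1,4)–N(2,4)≠  → 3/7 unlike.
Row 2: N(2,1)–S(2,2)≠ N(2,1)–S(3,1)≠ S(2,2)–N(2,3)≠ S(2,2)–N(3,2)≠ N(2,3)–N(2,4)= N(2,4)–S(3,4)≠  → 5/6 unlike.
Row 3: S(3,1)–N(3,2)≠ S(3,1)–N(4,1)≠ S(3,4)–N(4,4)≠  → 3/3 unlike.
Row 4: N(4,3)–N(4,4)=  → 0/1 unlike.
Total adjacent occupied pairs: 17; unlike-type pairs: 11.

11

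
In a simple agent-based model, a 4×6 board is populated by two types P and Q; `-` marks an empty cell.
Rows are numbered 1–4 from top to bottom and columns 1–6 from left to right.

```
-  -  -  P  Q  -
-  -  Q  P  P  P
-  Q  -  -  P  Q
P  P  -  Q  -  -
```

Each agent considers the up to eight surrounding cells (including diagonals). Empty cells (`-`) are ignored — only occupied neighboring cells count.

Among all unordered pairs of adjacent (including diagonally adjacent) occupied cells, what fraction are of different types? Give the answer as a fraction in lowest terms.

Scan each occupied cell's neighbors to the right and below (and the two forward diagonals) so each pair is counted once.
Row 1: P(1,4)–Q(1,5)≠ P(1,4)–P(2,4)= P(1,4)–P(2,5)= P(1,4)–Q(2,3)≠ Q(1,5)–P(2,5)≠ Q(1,5)–P(2,6)≠ Q(1,5)–P(2,4)≠  → 5/7 unlike.
Row 2: Q(2,3)–P(2,4)≠ Q(2,3)–Q(3,2)= P(2,4)–P(2,5)= P(2,4)–P(3,5)= P(2,5)–P(2,6)= P(2,5)–P(3,5)= P(2,5)–Q(3,6)≠ P(2,6)–Q(3,6)≠ P(2,6)–P(3,5)=  → 3/9 unlike.
Row 3: Q(3,2)–P(4,2)≠ Q(3,2)–P(4,1)≠ P(3,5)–Q(3,6)≠ P(3,5)–Q(4,4)≠  → 4/4 unlike.
Row 4: P(4,1)–P(4,2)=  → 0/1 unlike.
Total adjacent occupied pairs: 21; unlike-type pairs: 12.
12/21 reduces to 4/7.

4/7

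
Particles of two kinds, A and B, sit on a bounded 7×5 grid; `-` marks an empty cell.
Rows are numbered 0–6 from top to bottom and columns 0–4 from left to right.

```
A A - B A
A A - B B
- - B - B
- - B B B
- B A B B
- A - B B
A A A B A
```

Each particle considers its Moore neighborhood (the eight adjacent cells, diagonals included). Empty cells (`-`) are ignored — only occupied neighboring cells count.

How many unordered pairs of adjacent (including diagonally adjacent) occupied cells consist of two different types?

15

Scan each occupied cell's neighbors to the right and below (and the two forward diagonals) so each pair is counted once.
From row 0: 3 unlike of 10 pairs (running 3/10).
From row 1: 1 unlike of 6 pairs (running 4/16).
From row 2: 0 unlike of 4 pairs (running 4/20).
From row 3: 2 unlike of 10 pairs (running 6/30).
From row 4: 4 unlike of 10 pairs (running 10/40).
From row 5: 3 unlike of 9 pairs (running 13/49).
From row 6: 2 unlike of 4 pairs (running 15/53).
Total adjacent occupied pairs: 53; unlike-type pairs: 15.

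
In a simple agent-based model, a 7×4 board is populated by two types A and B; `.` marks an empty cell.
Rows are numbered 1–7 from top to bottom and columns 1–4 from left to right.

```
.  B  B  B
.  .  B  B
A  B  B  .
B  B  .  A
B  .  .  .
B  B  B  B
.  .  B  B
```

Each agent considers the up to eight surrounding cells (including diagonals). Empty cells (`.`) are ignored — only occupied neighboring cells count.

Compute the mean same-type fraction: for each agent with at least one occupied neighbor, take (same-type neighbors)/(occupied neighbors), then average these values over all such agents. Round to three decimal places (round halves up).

0.842

(1,2)B 2/2
(1,3)B 4/4
(1,4)B 3/3
(2,3)B 6/6
(2,4)B 4/4
(3,1)A 0/3
(3,2)B 4/5
(3,3)B 4/5
(4,1)B 3/4
(4,2)B 4/5
(4,4)A 0/1
(5,1)B 4/4
(6,1)B 2/2
(6,2)B 4/4
(6,3)B 4/4
(6,4)B 3/3
(7,3)B 4/4
(7,4)B 3/3
Sum over 18 agents: 2/2 + 4/4 + 3/3 + 6/6 + 4/4 + 0/3 + 4/5 + 4/5 + 3/4 + 4/5 + 0/1 + 4/4 + 2/2 + 4/4 + 4/4 + 3/3 + 4/4 + 3/3 = 303/20; mean = 303/20 ÷ 18 = 101/120 = 0.841666… → 0.842.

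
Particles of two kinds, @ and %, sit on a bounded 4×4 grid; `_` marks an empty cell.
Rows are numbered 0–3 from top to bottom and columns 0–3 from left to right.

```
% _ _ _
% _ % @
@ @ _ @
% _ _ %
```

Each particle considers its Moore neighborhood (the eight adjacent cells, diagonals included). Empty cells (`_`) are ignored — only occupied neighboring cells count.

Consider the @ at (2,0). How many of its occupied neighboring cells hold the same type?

Occupied neighbors of (2,0): (1,0)=%, (2,1)=@, (3,0)=%.
Same type (@): 1 of 3.

1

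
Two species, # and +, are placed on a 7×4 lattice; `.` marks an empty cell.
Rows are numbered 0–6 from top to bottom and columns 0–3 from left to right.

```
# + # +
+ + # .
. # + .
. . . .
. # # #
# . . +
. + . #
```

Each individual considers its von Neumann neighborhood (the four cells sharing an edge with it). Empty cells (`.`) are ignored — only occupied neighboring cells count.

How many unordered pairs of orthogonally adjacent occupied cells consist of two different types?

Scan each occupied cell's neighbors to the right and below so each pair is counted once.
From row 0: 4 unlike of 6 pairs (running 4/6).
From row 1: 3 unlike of 4 pairs (running 7/10).
From row 2: 1 unlike of 1 pairs (running 8/11).
From row 4: 1 unlike of 3 pairs (running 9/14).
From row 5: 1 unlike of 1 pairs (running 10/15).
Total adjacent occupied pairs: 15; unlike-type pairs: 10.

10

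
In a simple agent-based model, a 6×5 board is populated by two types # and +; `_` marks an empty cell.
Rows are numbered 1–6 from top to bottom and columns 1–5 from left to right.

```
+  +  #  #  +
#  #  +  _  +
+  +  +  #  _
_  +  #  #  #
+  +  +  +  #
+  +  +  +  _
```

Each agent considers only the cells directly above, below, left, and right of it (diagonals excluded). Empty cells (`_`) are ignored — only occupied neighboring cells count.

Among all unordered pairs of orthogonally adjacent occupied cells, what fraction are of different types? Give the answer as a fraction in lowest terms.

Scan each occupied cell's neighbors to the right and below so each pair is counted once.
Row 1: +(1,1)–+(1,2)= +(1,1)–#(2,1)≠ +(1,2)–#(1,3)≠ +(1,2)–#(2,2)≠ #(1,3)–#(1,4)= #(1,3)–+(2,3)≠ #(1,4)–+(1,5)≠ +(1,5)–+(2,5)=  → 5/8 unlike.
Row 2: #(2,1)–#(2,2)= #(2,1)–+(3,1)≠ #(2,2)–+(2,3)≠ #(2,2)–+(3,2)≠ +(2,3)–+(3,3)=  → 3/5 unlike.
Row 3: +(3,1)–+(3,2)= +(3,2)–+(3,3)= +(3,2)–+(4,2)= +(3,3)–#(3,4)≠ +(3,3)–#(4,3)≠ #(3,4)–#(4,4)=  → 2/6 unlike.
Row 4: +(4,2)–#(4,3)≠ +(4,2)–+(5,2)= #(4,3)–#(4,4)= #(4,3)–+(5,3)≠ #(4,4)–#(4,5)= #(4,4)–+(5,4)≠ #(4,5)–#(5,5)=  → 3/7 unlike.
Row 5: +(5,1)–+(5,2)= +(5,1)–+(6,1)= +(5,2)–+(5,3)= +(5,2)–+(6,2)= +(5,3)–+(5,4)= +(5,3)–+(6,3)= +(5,4)–#(5,5)≠ +(5,4)–+(6,4)=  → 1/8 unlike.
Row 6: +(6,1)–+(6,2)= +(6,2)–+(6,3)= +(6,3)–+(6,4)=  → 0/3 unlike.
Total adjacent occupied pairs: 37; unlike-type pairs: 14.
14/37 is already in lowest terms.

14/37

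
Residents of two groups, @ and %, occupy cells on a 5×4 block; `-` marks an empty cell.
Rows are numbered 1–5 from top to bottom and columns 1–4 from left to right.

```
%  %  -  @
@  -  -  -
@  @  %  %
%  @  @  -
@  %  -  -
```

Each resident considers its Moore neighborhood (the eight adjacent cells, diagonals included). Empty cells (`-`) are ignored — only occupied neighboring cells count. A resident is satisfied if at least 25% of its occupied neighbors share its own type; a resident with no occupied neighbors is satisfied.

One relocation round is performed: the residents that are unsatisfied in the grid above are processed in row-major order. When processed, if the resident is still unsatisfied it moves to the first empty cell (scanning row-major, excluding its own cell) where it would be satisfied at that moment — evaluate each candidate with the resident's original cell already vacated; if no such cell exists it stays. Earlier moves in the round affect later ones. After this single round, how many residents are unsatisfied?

2

Initially unsatisfied (in order): (4,1).
  (4,1) → (1,3).
Resulting grid:
% % % @
@ - - -
@ @ % %
- @ @ -
@ % - -
Unsatisfied now: (1,4), (5,2).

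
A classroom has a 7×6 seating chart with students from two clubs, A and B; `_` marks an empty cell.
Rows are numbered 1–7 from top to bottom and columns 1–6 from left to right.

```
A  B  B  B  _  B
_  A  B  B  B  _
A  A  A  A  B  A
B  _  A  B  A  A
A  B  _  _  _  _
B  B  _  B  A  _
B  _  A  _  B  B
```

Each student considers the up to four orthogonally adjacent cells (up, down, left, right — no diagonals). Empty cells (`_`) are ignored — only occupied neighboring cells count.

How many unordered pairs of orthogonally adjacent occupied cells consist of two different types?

17

Scan each occupied cell's neighbors to the right and below so each pair is counted once.
Row 1: A(1,1)–B(1,2)≠ B(1,2)–B(1,3)= B(1,2)–A(2,2)≠ B(1,3)–B(1,4)= B(1,3)–B(2,3)= B(1,4)–B(2,4)=  → 2/6 unlike.
Row 2: A(2,2)–B(2,3)≠ A(2,2)–A(3,2)= B(2,3)–B(2,4)= B(2,3)–A(3,3)≠ B(2,4)–B(2,5)= B(2,4)–A(3,4)≠ B(2,5)–B(3,5)=  → 3/7 unlike.
Row 3: A(3,1)–A(3,2)= A(3,1)–B(4,1)≠ A(3,2)–A(3,3)= A(3,3)–A(3,4)= A(3,3)–A(4,3)= A(3,4)–B(3,5)≠ A(3,4)–B(4,4)≠ B(3,5)–A(3,6)≠ B(3,5)–A(4,5)≠ A(3,6)–A(4,6)=  → 5/10 unlike.
Row 4: B(4,1)–A(5,1)≠ A(4,3)–B(4,4)≠ B(4,4)–A(4,5)≠ A(4,5)–A(4,6)=  → 3/4 unlike.
Row 5: A(5,1)–B(5,2)≠ A(5,1)–B(6,1)≠ B(5,2)–B(6,2)=  → 2/3 unlike.
Row 6: B(6,1)–B(6,2)= B(6,1)–B(7,1)= B(6,4)–A(6,5)≠ A(6,5)–B(7,5)≠  → 2/4 unlike.
Row 7: B(7,5)–B(7,6)=  → 0/1 unlike.
Total adjacent occupied pairs: 35; unlike-type pairs: 17.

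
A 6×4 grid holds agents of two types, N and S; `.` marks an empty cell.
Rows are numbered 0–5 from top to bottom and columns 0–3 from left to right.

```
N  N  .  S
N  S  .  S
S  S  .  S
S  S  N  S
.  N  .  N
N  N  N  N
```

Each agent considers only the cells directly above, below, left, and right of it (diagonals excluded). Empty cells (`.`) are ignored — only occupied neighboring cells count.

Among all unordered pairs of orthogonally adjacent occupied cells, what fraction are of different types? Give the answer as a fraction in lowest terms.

Scan each occupied cell's neighbors to the right and below so each pair is counted once.
From row 0: 1 unlike of 4 pairs (running 1/4).
From row 1: 2 unlike of 4 pairs (running 3/8).
From row 2: 0 unlike of 4 pairs (running 3/12).
From row 3: 4 unlike of 5 pairs (running 7/17).
From row 4: 0 unlike of 2 pairs (running 7/19).
From row 5: 0 unlike of 3 pairs (running 7/22).
Total adjacent occupied pairs: 22; unlike-type pairs: 7.
7/22 is already in lowest terms.

7/22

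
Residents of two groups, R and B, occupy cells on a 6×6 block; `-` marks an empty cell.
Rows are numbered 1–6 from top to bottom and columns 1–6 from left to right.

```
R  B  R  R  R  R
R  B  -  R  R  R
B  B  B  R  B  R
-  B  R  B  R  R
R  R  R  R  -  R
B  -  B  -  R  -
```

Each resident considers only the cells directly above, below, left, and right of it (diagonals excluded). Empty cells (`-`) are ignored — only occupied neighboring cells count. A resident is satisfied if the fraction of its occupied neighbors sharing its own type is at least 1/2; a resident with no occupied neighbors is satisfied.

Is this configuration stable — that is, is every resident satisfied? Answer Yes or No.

No

(1,1)R 1/2 ok
(1,2)B 1/3 unhappy
(1,3)R 1/2 ok
(1,4)R 3/3 ok
(1,5)R 3/3 ok
(1,6)R 2/2 ok
(2,1)R 1/3 unhappy
(2,2)B 2/3 ok
(2,4)R 3/3 ok
(2,5)R 3/4 ok
(2,6)R 3/3 ok
(3,1)B 1/2 ok
(3,2)B 4/4 ok
(3,3)B 1/3 unhappy
(3,4)R 1/4 unhappy
(3,5)B 0/4 unhappy
(3,6)R 2/3 ok
(4,2)B 1/3 unhappy
(4,3)R 1/4 unhappy
(4,4)B 0/4 unhappy
(4,5)R 1/3 unhappy
(4,6)R 3/3 ok
(5,1)R 1/2 ok
(5,2)R 2/3 ok
(5,3)R 3/4 ok
(5,4)R 1/2 ok
(5,6)R 1/1 ok
(6,1)B 0/1 unhappy
(6,3)B 0/1 unhappy
(6,5)R 0/0 ok
For instance (1,2) has only 1/3 same-type neighbors, below 1/2.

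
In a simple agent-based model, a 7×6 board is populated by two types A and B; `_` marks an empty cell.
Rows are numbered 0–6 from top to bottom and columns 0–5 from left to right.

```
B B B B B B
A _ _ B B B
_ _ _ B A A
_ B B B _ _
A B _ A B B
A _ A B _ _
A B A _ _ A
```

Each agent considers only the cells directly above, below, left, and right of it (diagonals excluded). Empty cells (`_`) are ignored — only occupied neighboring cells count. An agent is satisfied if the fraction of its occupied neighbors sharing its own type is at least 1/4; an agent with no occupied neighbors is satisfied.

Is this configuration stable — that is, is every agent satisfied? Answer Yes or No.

No

Row 0: (0,0)B 1/2 ok · (0,1)B 2/2 ok · (0,2)B 2/2 ok · (0,3)B 3/3 ok · (0,4)B 3/3 ok · (0,5)B 2/2 ok
Row 1: (1,0)A 0/1 unhappy · (1,3)B 3/3 ok · (1,4)B 3/4 ok · (1,5)B 2/3 ok
Row 2: (2,3)B 2/3 ok · (2,4)A 1/3 ok · (2,5)A 1/2 ok
Row 3: (3,1)B 2/2 ok · (3,2)B 2/2 ok · (3,3)B 2/3 ok
Row 4: (4,0)A 1/2 ok · (4,1)B 1/2 ok · (4,3)A 0/3 unhappy · (4,4)B 1/2 ok · (4,5)B 1/1 ok
Row 5: (5,0)A 2/2 ok · (5,2)A 1/2 ok · (5,3)B 0/2 unhappy
Row 6: (6,0)A 1/2 ok · (6,1)B 0/2 unhappy · (6,2)A 1/2 ok · (6,5)A 0/0 ok
For instance (1,0) has only 0/1 same-type neighbors, below 1/4.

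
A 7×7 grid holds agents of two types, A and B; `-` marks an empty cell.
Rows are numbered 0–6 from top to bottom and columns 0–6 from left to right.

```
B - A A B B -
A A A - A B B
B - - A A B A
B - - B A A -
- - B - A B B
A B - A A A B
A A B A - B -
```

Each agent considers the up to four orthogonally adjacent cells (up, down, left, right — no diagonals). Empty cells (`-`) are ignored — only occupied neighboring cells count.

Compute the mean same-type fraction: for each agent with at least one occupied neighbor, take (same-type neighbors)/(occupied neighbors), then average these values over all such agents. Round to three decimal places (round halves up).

(0,0)B 0/1
(0,2)A 2/2
(0,3)A 1/2
(0,4)B 1/3
(0,5)B 2/2
(1,0)A 1/3
(1,1)A 2/2
(1,2)A 2/2
(1,4)A 1/3
(1,5)B 3/4
(1,6)B 1/2
(2,0)B 1/2
(2,3)A 1/2
(2,4)A 3/4
(2,5)B 1/4
(2,6)A 0/2
(3,0)B 1/1
(3,3)B 0/2
(3,4)A 3/4
(3,5)A 1/3
(4,2)B — no occupied neighbors
(4,4)A 2/3
(4,5)B 1/4
(4,6)B 2/2
(5,0)A 1/2
(5,1)B 0/2
(5,3)A 2/2
(5,4)A 3/3
(5,5)A 1/4
(5,6)B 1/2
(6,0)A 2/2
(6,1)A 1/3
(6,2)B 0/2
(6,3)A 1/2
(6,5)B 0/1
Sum over 34 agents: 0/1 + 2/2 + 1/2 + 1/3 + 2/2 + 1/3 + 2/2 + 2/2 + 1/3 + 3/4 + 1/2 + 1/2 + 1/2 + 3/4 + 1/4 + 0/2 + 1/1 + 0/2 + 3/4 + 1/3 + 2/3 + 1/4 + 2/2 + 1/2 + 0/2 + 2/2 + 3/3 + 1/4 + 1/2 + 2/2 + 1/3 + 0/2 + 1/2 + 0/1 = 107/6; mean = 107/6 ÷ 34 = 107/204 = 0.524509… → 0.525.

0.525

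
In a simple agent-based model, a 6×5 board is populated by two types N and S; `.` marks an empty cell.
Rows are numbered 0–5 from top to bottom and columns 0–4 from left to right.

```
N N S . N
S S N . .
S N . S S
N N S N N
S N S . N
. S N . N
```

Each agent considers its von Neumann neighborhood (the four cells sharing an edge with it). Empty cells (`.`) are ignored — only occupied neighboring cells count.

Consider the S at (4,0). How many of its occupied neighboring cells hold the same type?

0

Occupied neighbors of (4,0): (3,0)=N, (4,1)=N.
Same type (S): 0 of 2.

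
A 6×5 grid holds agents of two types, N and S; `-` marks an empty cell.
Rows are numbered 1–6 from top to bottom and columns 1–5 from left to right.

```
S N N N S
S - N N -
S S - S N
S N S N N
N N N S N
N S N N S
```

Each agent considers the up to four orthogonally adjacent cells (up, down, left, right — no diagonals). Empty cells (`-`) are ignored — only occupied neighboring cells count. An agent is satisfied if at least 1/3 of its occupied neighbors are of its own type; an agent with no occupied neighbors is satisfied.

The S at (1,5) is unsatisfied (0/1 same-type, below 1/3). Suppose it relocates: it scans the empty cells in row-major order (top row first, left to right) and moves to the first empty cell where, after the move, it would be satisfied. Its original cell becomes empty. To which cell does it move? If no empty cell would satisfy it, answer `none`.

Vacating (1,5). Empty cells in order:
  (2,2): 2/4 same-type → satisfied — stop here.

(2,2)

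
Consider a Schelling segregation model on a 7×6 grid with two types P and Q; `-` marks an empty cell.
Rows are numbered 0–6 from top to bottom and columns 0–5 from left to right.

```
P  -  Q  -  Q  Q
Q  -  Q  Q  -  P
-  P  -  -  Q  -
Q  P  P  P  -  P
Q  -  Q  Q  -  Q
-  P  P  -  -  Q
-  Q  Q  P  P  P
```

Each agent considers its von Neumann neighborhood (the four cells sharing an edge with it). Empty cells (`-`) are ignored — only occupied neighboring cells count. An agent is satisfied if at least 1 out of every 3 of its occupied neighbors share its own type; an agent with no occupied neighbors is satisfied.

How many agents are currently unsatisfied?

4

(0,0)P 0/1 not
(0,2)Q 1/1 satisfied
(0,4)Q 1/1 satisfied
(0,5)Q 1/2 satisfied
(1,0)Q 0/1 not
(1,2)Q 2/2 satisfied
(1,3)Q 1/1 satisfied
(1,5)P 0/1 not
(2,1)P 1/1 satisfied
(2,4)Q 0/0 satisfied
(3,0)Q 1/2 satisfied
(3,1)P 2/3 satisfied
(3,2)P 2/3 satisfied
(3,3)P 1/2 satisfied
(3,5)P 0/1 not
(4,0)Q 1/1 satisfied
(4,2)Q 1/3 satisfied
(4,3)Q 1/2 satisfied
(4,5)Q 1/2 satisfied
(5,1)P 1/2 satisfied
(5,2)P 1/3 satisfied
(5,5)Q 1/2 satisfied
(6,1)Q 1/2 satisfied
(6,2)Q 1/3 satisfied
(6,3)P 1/2 satisfied
(6,4)P 2/2 satisfied
(6,5)P 1/2 satisfied
Unsatisfied: (0,0), (1,0), (1,5), (3,5) — 4 in total.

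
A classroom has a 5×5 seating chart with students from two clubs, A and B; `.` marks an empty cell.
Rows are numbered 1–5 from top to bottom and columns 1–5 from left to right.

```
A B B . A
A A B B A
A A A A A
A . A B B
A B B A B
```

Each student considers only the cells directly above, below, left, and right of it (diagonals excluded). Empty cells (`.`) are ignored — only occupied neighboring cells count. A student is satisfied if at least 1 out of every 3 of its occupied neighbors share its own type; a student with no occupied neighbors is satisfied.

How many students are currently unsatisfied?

(1,1)A 1/2 ok
(1,2)B 1/3 ok
(1,3)B 2/2 ok
(1,5)A 1/1 ok
(2,1)A 3/3 ok
(2,2)A 2/4 ok
(2,3)B 2/4 ok
(2,4)B 1/3 ok
(2,5)A 2/3 ok
(3,1)A 3/3 ok
(3,2)A 3/3 ok
(3,3)A 3/4 ok
(3,4)A 2/4 ok
(3,5)A 2/3 ok
(4,1)A 2/2 ok
(4,3)A 1/3 ok
(4,4)B 1/4 unhappy
(4,5)B 2/3 ok
(5,1)A 1/2 ok
(5,2)B 1/2 ok
(5,3)B 1/3 ok
(5,4)A 0/3 unhappy
(5,5)B 1/2 ok
Unsatisfied: (4,4), (5,4) — 2 in total.

2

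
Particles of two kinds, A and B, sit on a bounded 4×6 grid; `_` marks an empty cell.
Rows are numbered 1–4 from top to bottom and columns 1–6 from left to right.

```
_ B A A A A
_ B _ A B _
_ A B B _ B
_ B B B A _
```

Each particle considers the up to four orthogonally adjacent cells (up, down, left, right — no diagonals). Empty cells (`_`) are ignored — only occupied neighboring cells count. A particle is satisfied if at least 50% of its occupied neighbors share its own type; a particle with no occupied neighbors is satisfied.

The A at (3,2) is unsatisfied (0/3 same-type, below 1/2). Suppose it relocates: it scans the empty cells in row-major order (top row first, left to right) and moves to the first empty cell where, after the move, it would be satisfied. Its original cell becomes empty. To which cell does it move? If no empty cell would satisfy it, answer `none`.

(2,3)

Vacating (3,2). Empty cells in order:
  (1,1): 0/1 same-type → still unsatisfied.
  (2,1): 0/1 same-type → still unsatisfied.
  (2,3): 2/4 same-type → satisfied — stop here.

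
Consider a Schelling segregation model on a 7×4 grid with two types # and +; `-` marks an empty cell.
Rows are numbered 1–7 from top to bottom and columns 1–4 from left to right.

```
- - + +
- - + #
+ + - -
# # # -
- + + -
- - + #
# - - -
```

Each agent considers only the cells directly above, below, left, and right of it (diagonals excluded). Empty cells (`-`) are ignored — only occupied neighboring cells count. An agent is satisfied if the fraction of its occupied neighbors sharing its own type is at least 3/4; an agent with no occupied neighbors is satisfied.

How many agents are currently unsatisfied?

Row 1: (1,3)+ 2/2 ok · (1,4)+ 1/2 unhappy
Row 2: (2,3)+ 1/2 unhappy · (2,4)# 0/2 unhappy
Row 3: (3,1)+ 1/2 unhappy · (3,2)+ 1/2 unhappy
Row 4: (4,1)# 1/2 unhappy · (4,2)# 2/4 unhappy · (4,3)# 1/2 unhappy
Row 5: (5,2)+ 1/2 unhappy · (5,3)+ 2/3 unhappy
Row 6: (6,3)+ 1/2 unhappy · (6,4)# 0/1 unhappy
Row 7: (7,1)# 0/0 ok
Unsatisfied: (1,4), (2,3), (2,4), (3,1), (3,2), (4,1), (4,2), (4,3), (5,2), (5,3), (6,3), (6,4) — 12 in total.

12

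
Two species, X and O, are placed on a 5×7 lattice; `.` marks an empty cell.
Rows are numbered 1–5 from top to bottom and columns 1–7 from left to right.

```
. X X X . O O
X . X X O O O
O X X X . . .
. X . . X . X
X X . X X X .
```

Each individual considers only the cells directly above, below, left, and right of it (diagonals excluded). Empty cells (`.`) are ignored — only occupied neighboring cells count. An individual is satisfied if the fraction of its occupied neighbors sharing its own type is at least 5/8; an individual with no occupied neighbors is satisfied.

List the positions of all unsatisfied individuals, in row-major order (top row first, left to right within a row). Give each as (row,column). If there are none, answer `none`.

Row 1: (1,2)X 1/1 ✓ · (1,3)X 3/3 ✓ · (1,4)X 2/2 ✓ · (1,6)O 2/2 ✓ · (1,7)O 2/2 ✓
Row 2: (2,1)X 0/1 ✗ · (2,3)X 3/3 ✓ · (2,4)X 3/4 ✓ · (2,5)O 1/2 ✗ · (2,6)O 3/3 ✓ · (2,7)O 2/2 ✓
Row 3: (3,1)O 0/2 ✗ · (3,2)X 2/3 ✓ · (3,3)X 3/3 ✓ · (3,4)X 2/2 ✓
Row 4: (4,2)X 2/2 ✓ · (4,5)X 1/1 ✓ · (4,7)X 0/0 ✓
Row 5: (5,1)X 1/1 ✓ · (5,2)X 2/2 ✓ · (5,4)X 1/1 ✓ · (5,5)X 3/3 ✓ · (5,6)X 1/1 ✓

(2,1), (2,5), (3,1)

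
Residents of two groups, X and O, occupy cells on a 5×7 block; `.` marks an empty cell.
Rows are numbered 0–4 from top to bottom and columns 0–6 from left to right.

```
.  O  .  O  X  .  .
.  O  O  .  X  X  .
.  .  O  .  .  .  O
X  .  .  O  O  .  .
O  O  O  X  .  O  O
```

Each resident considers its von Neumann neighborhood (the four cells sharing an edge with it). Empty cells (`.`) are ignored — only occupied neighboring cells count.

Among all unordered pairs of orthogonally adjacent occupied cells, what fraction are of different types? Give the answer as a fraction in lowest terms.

Scan each occupied cell's neighbors to the right and below so each pair is counted once.
Row 0: O(0,1)–O(1,1)= O(0,3)–X(0,4)≠ X(0,4)–X(1,4)=  → 1/3 unlike.
Row 1: O(1,1)–O(1,2)= O(1,2)–O(2,2)= X(1,4)–X(1,5)=  → 0/3 unlike.
Row 3: X(3,0)–O(4,0)≠ O(3,3)–O(3,4)= O(3,3)–X(4,3)≠  → 2/3 unlike.
Row 4: O(4,0)–O(4,1)= O(4,1)–O(4,2)= O(4,2)–X(4,3)≠ O(4,5)–O(4,6)=  → 1/4 unlike.
Total adjacent occupied pairs: 13; unlike-type pairs: 4.
4/13 is already in lowest terms.

4/13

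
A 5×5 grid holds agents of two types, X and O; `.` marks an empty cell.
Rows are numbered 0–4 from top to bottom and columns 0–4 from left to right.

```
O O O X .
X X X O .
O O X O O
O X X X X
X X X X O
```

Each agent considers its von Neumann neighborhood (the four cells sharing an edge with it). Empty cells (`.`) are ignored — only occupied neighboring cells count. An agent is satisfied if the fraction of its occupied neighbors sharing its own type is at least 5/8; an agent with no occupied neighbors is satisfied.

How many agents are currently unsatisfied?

Row 0: (0,0)O 1/2 not · (0,1)O 2/3 satisfied · (0,2)O 1/3 not · (0,3)X 0/2 not
Row 1: (1,0)X 1/3 not · (1,1)X 2/4 not · (1,2)X 2/4 not · (1,3)O 1/3 not
Row 2: (2,0)O 2/3 satisfied · (2,1)O 1/4 not · (2,2)X 2/4 not · (2,3)O 2/4 not · (2,4)O 1/2 not
Row 3: (3,0)O 1/3 not · (3,1)X 2/4 not · (3,2)X 4/4 satisfied · (3,3)X 3/4 satisfied · (3,4)X 1/3 not
Row 4: (4,0)X 1/2 not · (4,1)X 3/3 satisfied · (4,2)X 3/3 satisfied · (4,3)X 2/3 satisfied · (4,4)O 0/2 not
Unsatisfied: (0,0), (0,2), (0,3), (1,0), (1,1), (1,2), (1,3), (2,1), (2,2), (2,3), (2,4), (3,0), (3,1), (3,4), (4,0), (4,4) — 16 in total.

16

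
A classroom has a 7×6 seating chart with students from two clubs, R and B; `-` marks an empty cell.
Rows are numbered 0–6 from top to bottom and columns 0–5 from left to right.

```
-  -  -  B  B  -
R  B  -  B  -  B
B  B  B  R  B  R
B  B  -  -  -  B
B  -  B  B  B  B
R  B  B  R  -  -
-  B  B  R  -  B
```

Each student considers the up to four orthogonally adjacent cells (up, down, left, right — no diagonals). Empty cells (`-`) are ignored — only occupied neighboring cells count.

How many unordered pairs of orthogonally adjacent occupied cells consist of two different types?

Scan each occupied cell's neighbors to the right and below so each pair is counted once.
Row 0: B(0,3)–B(0,4)= B(0,3)–B(1,3)=  → 0/2 unlike.
Row 1: R(1,0)–B(1,1)≠ R(1,0)–B(2,0)≠ B(1,1)–B(2,1)= B(1,3)–R(2,3)≠ B(1,5)–R(2,5)≠  → 4/5 unlike.
Row 2: B(2,0)–B(2,1)= B(2,0)–B(3,0)= B(2,1)–B(2,2)= B(2,1)–B(3,1)= B(2,2)–R(2,3)≠ R(2,3)–B(2,4)≠ B(2,4)–R(2,5)≠ R(2,5)–B(3,5)≠  → 4/8 unlike.
Row 3: B(3,0)–B(3,1)= B(3,0)–B(4,0)= B(3,5)–B(4,5)=  → 0/3 unlike.
Row 4: B(4,0)–R(5,0)≠ B(4,2)–B(4,3)= B(4,2)–B(5,2)= B(4,3)–B(4,4)= B(4,3)–R(5,3)≠ B(4,4)–B(4,5)=  → 2/6 unlike.
Row 5: R(5,0)–B(5,1)≠ B(5,1)–B(5,2)= B(5,1)–B(6,1)= B(5,2)–R(5,3)≠ B(5,2)–B(6,2)= R(5,3)–R(6,3)=  → 2/6 unlike.
Row 6: B(6,1)–B(6,2)= B(6,2)–R(6,3)≠  → 1/2 unlike.
Total adjacent occupied pairs: 32; unlike-type pairs: 13.

13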